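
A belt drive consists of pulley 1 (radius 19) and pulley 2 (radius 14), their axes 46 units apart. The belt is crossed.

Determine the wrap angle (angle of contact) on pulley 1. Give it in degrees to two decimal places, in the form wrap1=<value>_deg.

wrap1=271.68_deg

crossed belt: β = asin((r1+r2)/C) = asin(33/46) = 45.8395°
wrap1 = wrap2 = π + 2β = 271.6790°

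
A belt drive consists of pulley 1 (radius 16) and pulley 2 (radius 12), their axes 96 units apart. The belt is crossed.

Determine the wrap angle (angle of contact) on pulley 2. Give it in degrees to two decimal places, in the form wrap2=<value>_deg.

wrap2=213.92_deg

crossed belt: β = asin((r1+r2)/C) = asin(28/96) = 16.9578°
wrap1 = wrap2 = π + 2β = 213.9155°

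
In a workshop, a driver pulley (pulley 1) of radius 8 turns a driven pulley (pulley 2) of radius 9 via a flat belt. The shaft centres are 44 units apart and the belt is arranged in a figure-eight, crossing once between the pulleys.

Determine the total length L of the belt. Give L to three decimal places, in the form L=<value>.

L=148.061

crossed belt: β = asin((r1+r2)/C) = asin(17/44) = 22.7284°
wrap1 = wrap2 = π + 2β = 225.4568°
tangent length = C·cosβ = 40.5832
L = (r1+r2)·wrap + 2·C·cosβ = 17·3.9350 + 2·40.5832 = 148.0609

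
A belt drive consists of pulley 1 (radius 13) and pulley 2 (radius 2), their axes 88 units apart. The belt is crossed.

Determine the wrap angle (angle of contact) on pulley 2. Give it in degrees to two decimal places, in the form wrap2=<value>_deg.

wrap2=199.63_deg

crossed belt: β = asin((r1+r2)/C) = asin(15/88) = 9.8142°
wrap1 = wrap2 = π + 2β = 199.6285°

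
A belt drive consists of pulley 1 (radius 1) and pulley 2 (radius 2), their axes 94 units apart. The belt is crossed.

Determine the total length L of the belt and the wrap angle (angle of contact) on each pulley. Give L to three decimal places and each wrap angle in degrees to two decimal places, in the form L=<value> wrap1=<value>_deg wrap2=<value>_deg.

crossed belt: β = asin((r1+r2)/C) = asin(3/94) = 1.8289°
wrap1 = wrap2 = π + 2β = 183.6578°
tangent length = C·cosβ = 93.9521
L = (r1+r2)·wrap + 2·C·cosβ = 3·3.2054 + 2·93.9521 = 197.5205

L=197.521 wrap1=183.66_deg wrap2=183.66_deg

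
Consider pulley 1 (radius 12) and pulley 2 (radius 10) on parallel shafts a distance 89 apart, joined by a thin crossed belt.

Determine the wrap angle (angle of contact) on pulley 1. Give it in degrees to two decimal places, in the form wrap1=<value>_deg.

crossed belt: β = asin((r1+r2)/C) = asin(22/89) = 14.3114°
wrap1 = wrap2 = π + 2β = 208.6227°

wrap1=208.62_deg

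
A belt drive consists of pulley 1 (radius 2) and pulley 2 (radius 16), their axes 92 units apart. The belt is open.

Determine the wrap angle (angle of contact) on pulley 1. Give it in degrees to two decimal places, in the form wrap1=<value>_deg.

wrap1=162.49_deg

open belt: β = asin((r2−r1)/C) = asin(14/92) = 8.7529°
wrap1 = π − 2β = 162.4941°
wrap2 = π + 2β = 197.5059°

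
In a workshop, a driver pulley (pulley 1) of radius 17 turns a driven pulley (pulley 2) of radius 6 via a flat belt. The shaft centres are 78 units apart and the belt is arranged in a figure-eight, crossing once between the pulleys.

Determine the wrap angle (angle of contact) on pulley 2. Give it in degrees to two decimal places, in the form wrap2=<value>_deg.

wrap2=214.30_deg

crossed belt: β = asin((r1+r2)/C) = asin(23/78) = 17.1498°
wrap1 = wrap2 = π + 2β = 214.2997°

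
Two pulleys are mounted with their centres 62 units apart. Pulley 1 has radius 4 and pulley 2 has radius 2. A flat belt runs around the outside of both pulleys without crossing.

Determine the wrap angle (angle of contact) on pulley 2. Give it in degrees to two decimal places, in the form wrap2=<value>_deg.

open belt: β = asin((r2−r1)/C) = asin(-2/62) = -1.8486°
wrap1 = π − 2β = 183.6971°
wrap2 = π + 2β = 176.3029°

wrap2=176.30_deg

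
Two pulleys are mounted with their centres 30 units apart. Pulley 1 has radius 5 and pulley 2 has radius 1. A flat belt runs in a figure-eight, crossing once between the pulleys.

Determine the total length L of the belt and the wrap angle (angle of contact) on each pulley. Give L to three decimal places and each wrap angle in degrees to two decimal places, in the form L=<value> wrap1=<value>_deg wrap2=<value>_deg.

crossed belt: β = asin((r1+r2)/C) = asin(6/30) = 11.5370°
wrap1 = wrap2 = π + 2β = 203.0739°
tangent length = C·cosβ = 29.3939
L = (r1+r2)·wrap + 2·C·cosβ = 6·3.5443 + 2·29.3939 = 80.0536

L=80.054 wrap1=203.07_deg wrap2=203.07_deg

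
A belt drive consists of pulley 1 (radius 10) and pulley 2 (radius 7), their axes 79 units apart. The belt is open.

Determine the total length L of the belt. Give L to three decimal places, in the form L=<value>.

open belt: β = asin((r2−r1)/C) = asin(-3/79) = -2.1763°
wrap1 = π − 2β = 184.3526°
wrap2 = π + 2β = 175.6474°
tangent length = C·cosβ = 78.9430
L = r1·wrap1 + r2·wrap2 + 2·C·cosβ = 10·3.2176 + 7·3.0656 + 2·78.9430 = 211.5210

L=211.521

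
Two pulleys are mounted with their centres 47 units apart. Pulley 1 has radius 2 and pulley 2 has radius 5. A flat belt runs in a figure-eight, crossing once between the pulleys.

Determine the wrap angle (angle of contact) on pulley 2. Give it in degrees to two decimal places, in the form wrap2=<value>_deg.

crossed belt: β = asin((r1+r2)/C) = asin(7/47) = 8.5653°
wrap1 = wrap2 = π + 2β = 197.1306°

wrap2=197.13_deg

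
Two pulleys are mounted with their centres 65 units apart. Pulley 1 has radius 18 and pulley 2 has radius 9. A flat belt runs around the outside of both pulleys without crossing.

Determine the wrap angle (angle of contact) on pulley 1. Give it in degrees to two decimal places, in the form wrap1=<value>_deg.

wrap1=195.92_deg

open belt: β = asin((r2−r1)/C) = asin(-9/65) = -7.9588°
wrap1 = π − 2β = 195.9177°
wrap2 = π + 2β = 164.0823°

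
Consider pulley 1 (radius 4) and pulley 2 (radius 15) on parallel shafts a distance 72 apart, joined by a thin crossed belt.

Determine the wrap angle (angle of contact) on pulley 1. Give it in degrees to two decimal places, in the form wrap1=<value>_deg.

wrap1=210.60_deg

crossed belt: β = asin((r1+r2)/C) = asin(19/72) = 15.3009°
wrap1 = wrap2 = π + 2β = 210.6019°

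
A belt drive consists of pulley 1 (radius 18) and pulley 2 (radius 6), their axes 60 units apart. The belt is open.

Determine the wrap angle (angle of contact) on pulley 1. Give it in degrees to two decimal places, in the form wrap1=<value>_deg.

wrap1=203.07_deg

open belt: β = asin((r2−r1)/C) = asin(-12/60) = -11.5370°
wrap1 = π − 2β = 203.0739°
wrap2 = π + 2β = 156.9261°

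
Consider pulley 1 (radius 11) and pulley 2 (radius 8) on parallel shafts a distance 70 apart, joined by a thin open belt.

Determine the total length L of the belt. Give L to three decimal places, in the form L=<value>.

L=199.819

open belt: β = asin((r2−r1)/C) = asin(-3/70) = -2.4563°
wrap1 = π − 2β = 184.9126°
wrap2 = π + 2β = 175.0874°
tangent length = C·cosβ = 69.9357
L = r1·wrap1 + r2·wrap2 + 2·C·cosβ = 11·3.2273 + 8·3.0559 + 2·69.9357 = 199.8189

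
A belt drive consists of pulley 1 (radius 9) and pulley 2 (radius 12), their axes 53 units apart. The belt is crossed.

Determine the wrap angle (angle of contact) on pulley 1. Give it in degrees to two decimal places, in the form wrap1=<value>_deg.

wrap1=226.68_deg

crossed belt: β = asin((r1+r2)/C) = asin(21/53) = 23.3425°
wrap1 = wrap2 = π + 2β = 226.6850°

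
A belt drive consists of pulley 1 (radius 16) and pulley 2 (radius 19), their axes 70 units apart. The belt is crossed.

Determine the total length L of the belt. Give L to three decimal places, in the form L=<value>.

L=267.851

crossed belt: β = asin((r1+r2)/C) = asin(35/70) = 30.0000°
wrap1 = wrap2 = π + 2β = 240.0000°
tangent length = C·cosβ = 60.6218
L = (r1+r2)·wrap + 2·C·cosβ = 35·4.1888 + 2·60.6218 = 267.8512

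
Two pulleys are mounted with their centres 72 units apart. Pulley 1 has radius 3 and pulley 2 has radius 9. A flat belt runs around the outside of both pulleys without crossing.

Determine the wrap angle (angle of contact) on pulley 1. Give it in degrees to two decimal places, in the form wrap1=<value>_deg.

wrap1=170.44_deg

open belt: β = asin((r2−r1)/C) = asin(6/72) = 4.7802°
wrap1 = π − 2β = 170.4396°
wrap2 = π + 2β = 189.5604°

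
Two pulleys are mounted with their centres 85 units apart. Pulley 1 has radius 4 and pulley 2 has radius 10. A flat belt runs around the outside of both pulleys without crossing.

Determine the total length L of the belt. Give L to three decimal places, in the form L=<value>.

open belt: β = asin((r2−r1)/C) = asin(6/85) = 4.0478°
wrap1 = π − 2β = 171.9045°
wrap2 = π + 2β = 188.0955°
tangent length = C·cosβ = 84.7880
L = r1·wrap1 + r2·wrap2 + 2·C·cosβ = 4·3.0003 + 10·3.2829 + 2·84.7880 = 214.4060

L=214.406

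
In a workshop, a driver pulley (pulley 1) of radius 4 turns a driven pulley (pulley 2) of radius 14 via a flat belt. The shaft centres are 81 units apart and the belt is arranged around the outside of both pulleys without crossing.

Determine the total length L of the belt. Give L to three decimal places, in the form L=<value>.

L=219.785

open belt: β = asin((r2−r1)/C) = asin(10/81) = 7.0916°
wrap1 = π − 2β = 165.8167°
wrap2 = π + 2β = 194.1833°
tangent length = C·cosβ = 80.3803
L = r1·wrap1 + r2·wrap2 + 2·C·cosβ = 4·2.8940 + 14·3.3891 + 2·80.3803 = 219.7848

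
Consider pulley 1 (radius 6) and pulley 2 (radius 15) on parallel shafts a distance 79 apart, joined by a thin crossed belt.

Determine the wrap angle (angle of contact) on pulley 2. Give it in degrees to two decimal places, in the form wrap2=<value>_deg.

wrap2=210.83_deg

crossed belt: β = asin((r1+r2)/C) = asin(21/79) = 15.4158°
wrap1 = wrap2 = π + 2β = 210.8317°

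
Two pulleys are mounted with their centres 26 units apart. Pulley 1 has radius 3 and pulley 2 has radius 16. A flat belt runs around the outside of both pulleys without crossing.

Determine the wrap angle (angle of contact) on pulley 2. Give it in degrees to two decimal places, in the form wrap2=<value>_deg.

open belt: β = asin((r2−r1)/C) = asin(13/26) = 30.0000°
wrap1 = π − 2β = 120.0000°
wrap2 = π + 2β = 240.0000°

wrap2=240.00_deg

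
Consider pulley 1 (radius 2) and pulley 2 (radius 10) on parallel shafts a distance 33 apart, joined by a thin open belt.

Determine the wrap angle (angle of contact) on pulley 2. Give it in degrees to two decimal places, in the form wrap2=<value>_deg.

wrap2=208.06_deg

open belt: β = asin((r2−r1)/C) = asin(8/33) = 14.0297°
wrap1 = π − 2β = 151.9407°
wrap2 = π + 2β = 208.0593°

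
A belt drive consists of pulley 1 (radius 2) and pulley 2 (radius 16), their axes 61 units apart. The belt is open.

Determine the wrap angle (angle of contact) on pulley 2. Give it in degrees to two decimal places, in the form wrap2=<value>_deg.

wrap2=206.54_deg

open belt: β = asin((r2−r1)/C) = asin(14/61) = 13.2681°
wrap1 = π − 2β = 153.4638°
wrap2 = π + 2β = 206.5362°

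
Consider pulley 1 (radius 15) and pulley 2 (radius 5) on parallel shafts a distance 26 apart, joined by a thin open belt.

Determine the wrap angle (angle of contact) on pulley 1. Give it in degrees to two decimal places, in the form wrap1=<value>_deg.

open belt: β = asin((r2−r1)/C) = asin(-10/26) = -22.6199°
wrap1 = π − 2β = 225.2397°
wrap2 = π + 2β = 134.7603°

wrap1=225.24_deg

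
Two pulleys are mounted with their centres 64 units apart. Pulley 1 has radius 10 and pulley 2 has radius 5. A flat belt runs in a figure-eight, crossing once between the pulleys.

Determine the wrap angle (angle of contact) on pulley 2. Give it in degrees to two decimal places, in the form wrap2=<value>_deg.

wrap2=207.11_deg

crossed belt: β = asin((r1+r2)/C) = asin(15/64) = 13.5548°
wrap1 = wrap2 = π + 2β = 207.1096°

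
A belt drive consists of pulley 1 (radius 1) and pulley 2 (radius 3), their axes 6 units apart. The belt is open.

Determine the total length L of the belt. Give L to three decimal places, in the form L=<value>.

open belt: β = asin((r2−r1)/C) = asin(2/6) = 19.4712°
wrap1 = π − 2β = 141.0576°
wrap2 = π + 2β = 218.9424°
tangent length = C·cosβ = 5.6569
L = r1·wrap1 + r2·wrap2 + 2·C·cosβ = 1·2.4619 + 3·3.8213 + 2·5.6569 = 25.2394

L=25.239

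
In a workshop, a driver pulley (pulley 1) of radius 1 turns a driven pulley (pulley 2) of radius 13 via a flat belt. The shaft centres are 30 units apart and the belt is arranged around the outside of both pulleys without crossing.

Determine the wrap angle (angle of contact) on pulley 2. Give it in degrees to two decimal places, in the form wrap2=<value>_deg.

wrap2=227.16_deg

open belt: β = asin((r2−r1)/C) = asin(12/30) = 23.5782°
wrap1 = π − 2β = 132.8436°
wrap2 = π + 2β = 227.1564°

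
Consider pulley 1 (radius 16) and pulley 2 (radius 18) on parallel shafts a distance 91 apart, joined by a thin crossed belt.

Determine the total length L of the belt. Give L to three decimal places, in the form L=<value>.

crossed belt: β = asin((r1+r2)/C) = asin(34/91) = 21.9394°
wrap1 = wrap2 = π + 2β = 223.8789°
tangent length = C·cosβ = 84.4097
L = (r1+r2)·wrap + 2·C·cosβ = 34·3.9074 + 2·84.4097 = 301.6718

L=301.672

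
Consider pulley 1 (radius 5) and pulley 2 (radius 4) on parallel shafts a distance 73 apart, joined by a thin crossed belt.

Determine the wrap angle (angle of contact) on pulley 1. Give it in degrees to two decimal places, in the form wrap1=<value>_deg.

crossed belt: β = asin((r1+r2)/C) = asin(9/73) = 7.0819°
wrap1 = wrap2 = π + 2β = 194.1638°

wrap1=194.16_deg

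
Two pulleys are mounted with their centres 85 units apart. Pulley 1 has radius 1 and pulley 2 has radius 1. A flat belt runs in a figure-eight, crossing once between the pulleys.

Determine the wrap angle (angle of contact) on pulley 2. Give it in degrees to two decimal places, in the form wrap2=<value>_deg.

crossed belt: β = asin((r1+r2)/C) = asin(2/85) = 1.3483°
wrap1 = wrap2 = π + 2β = 182.6965°

wrap2=182.70_deg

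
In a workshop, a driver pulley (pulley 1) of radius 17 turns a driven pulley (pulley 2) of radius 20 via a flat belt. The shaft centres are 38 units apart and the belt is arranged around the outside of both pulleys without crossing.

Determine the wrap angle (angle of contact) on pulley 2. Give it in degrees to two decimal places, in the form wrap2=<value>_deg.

open belt: β = asin((r2−r1)/C) = asin(3/38) = 4.5281°
wrap1 = π − 2β = 170.9439°
wrap2 = π + 2β = 189.0561°

wrap2=189.06_deg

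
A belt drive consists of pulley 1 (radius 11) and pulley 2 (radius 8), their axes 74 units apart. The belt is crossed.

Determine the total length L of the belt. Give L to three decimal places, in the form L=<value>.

crossed belt: β = asin((r1+r2)/C) = asin(19/74) = 14.8777°
wrap1 = wrap2 = π + 2β = 209.7554°
tangent length = C·cosβ = 71.5192
L = (r1+r2)·wrap + 2·C·cosβ = 19·3.6609 + 2·71.5192 = 212.5960

L=212.596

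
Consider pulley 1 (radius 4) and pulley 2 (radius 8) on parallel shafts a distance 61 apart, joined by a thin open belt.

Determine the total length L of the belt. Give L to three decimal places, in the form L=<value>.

L=159.962

open belt: β = asin((r2−r1)/C) = asin(4/61) = 3.7598°
wrap1 = π − 2β = 172.4804°
wrap2 = π + 2β = 187.5196°
tangent length = C·cosβ = 60.8687
L = r1·wrap1 + r2·wrap2 + 2·C·cosβ = 4·3.0104 + 8·3.2728 + 2·60.8687 = 159.9615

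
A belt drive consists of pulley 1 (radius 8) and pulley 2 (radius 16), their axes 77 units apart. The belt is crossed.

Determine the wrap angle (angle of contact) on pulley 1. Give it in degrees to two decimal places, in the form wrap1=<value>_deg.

crossed belt: β = asin((r1+r2)/C) = asin(24/77) = 18.1610°
wrap1 = wrap2 = π + 2β = 216.3220°

wrap1=216.32_deg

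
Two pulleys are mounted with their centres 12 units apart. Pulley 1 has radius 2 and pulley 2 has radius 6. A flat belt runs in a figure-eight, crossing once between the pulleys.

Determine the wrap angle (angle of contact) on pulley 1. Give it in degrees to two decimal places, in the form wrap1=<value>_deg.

wrap1=263.62_deg

crossed belt: β = asin((r1+r2)/C) = asin(8/12) = 41.8103°
wrap1 = wrap2 = π + 2β = 263.6206°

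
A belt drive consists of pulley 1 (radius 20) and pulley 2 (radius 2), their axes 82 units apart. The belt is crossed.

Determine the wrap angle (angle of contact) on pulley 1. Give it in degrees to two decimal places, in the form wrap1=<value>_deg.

wrap1=211.13_deg

crossed belt: β = asin((r1+r2)/C) = asin(22/82) = 15.5627°
wrap1 = wrap2 = π + 2β = 211.1254°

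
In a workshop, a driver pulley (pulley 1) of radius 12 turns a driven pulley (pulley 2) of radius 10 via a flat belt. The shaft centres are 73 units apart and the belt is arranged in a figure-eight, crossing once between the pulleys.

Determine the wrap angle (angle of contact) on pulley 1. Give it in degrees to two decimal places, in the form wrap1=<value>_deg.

wrap1=215.08_deg

crossed belt: β = asin((r1+r2)/C) = asin(22/73) = 17.5399°
wrap1 = wrap2 = π + 2β = 215.0798°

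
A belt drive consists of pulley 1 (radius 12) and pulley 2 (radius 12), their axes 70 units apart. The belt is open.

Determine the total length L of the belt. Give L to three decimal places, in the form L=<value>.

open belt: β = asin((r2−r1)/C) = asin(0/70) = 0.0000°
wrap1 = π − 2β = 180.0000°
wrap2 = π + 2β = 180.0000°
tangent length = C·cosβ = 70.0000
L = r1·wrap1 + r2·wrap2 + 2·C·cosβ = 12·3.1416 + 12·3.1416 + 2·70.0000 = 215.3982

L=215.398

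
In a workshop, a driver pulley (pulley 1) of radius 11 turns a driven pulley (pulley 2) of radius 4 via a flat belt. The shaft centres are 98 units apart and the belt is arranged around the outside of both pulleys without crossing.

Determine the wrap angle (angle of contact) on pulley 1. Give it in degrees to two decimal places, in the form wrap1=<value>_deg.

open belt: β = asin((r2−r1)/C) = asin(-7/98) = -4.0960°
wrap1 = π − 2β = 188.1921°
wrap2 = π + 2β = 171.8079°

wrap1=188.19_deg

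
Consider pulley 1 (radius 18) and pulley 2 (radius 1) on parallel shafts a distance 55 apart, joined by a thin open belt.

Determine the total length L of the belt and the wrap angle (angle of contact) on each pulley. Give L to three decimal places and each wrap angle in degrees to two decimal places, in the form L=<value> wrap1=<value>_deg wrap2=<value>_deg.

open belt: β = asin((r2−r1)/C) = asin(-17/55) = -18.0045°
wrap1 = π − 2β = 216.0089°
wrap2 = π + 2β = 143.9911°
tangent length = C·cosβ = 52.3068
L = r1·wrap1 + r2·wrap2 + 2·C·cosβ = 18·3.7701 + 1·2.5131 + 2·52.3068 = 174.9879

L=174.988 wrap1=216.01_deg wrap2=143.99_deg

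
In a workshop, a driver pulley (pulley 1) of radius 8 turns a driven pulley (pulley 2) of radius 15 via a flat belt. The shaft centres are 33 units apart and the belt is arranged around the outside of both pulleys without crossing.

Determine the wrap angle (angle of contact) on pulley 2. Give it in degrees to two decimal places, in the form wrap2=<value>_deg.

open belt: β = asin((r2−r1)/C) = asin(7/33) = 12.2467°
wrap1 = π − 2β = 155.5066°
wrap2 = π + 2β = 204.4934°

wrap2=204.49_deg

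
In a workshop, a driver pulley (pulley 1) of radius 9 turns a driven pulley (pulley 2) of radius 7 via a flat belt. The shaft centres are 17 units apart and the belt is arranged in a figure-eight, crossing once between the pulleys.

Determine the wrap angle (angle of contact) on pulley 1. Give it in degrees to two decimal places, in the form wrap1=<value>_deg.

wrap1=320.50_deg

crossed belt: β = asin((r1+r2)/C) = asin(16/17) = 70.2501°
wrap1 = wrap2 = π + 2β = 320.5002°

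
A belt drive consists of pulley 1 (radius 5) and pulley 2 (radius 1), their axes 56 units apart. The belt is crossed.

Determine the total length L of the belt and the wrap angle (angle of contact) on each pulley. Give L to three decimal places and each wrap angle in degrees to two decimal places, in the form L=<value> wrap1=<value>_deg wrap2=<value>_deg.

L=131.493 wrap1=192.30_deg wrap2=192.30_deg

crossed belt: β = asin((r1+r2)/C) = asin(6/56) = 6.1506°
wrap1 = wrap2 = π + 2β = 192.3013°
tangent length = C·cosβ = 55.6776
L = (r1+r2)·wrap + 2·C·cosβ = 6·3.3563 + 2·55.6776 = 131.4930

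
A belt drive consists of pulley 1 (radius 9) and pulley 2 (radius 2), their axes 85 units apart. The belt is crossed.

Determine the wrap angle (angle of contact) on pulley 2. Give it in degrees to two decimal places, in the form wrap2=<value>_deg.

wrap2=194.87_deg

crossed belt: β = asin((r1+r2)/C) = asin(11/85) = 7.4356°
wrap1 = wrap2 = π + 2β = 194.8712°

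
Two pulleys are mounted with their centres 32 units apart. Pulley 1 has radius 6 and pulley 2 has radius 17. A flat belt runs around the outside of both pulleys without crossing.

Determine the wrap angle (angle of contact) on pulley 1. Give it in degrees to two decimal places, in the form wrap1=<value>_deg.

open belt: β = asin((r2−r1)/C) = asin(11/32) = 20.1055°
wrap1 = π − 2β = 139.7890°
wrap2 = π + 2β = 220.2110°

wrap1=139.79_deg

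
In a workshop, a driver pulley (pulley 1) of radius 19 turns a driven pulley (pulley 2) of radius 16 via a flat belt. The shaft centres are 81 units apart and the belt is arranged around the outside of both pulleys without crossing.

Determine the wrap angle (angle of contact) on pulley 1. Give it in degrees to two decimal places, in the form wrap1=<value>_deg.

wrap1=184.25_deg

open belt: β = asin((r2−r1)/C) = asin(-3/81) = -2.1226°
wrap1 = π − 2β = 184.2451°
wrap2 = π + 2β = 175.7549°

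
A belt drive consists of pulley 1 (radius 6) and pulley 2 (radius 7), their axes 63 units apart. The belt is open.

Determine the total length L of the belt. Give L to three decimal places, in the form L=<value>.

open belt: β = asin((r2−r1)/C) = asin(1/63) = 0.9095°
wrap1 = π − 2β = 178.1810°
wrap2 = π + 2β = 181.8190°
tangent length = C·cosβ = 62.9921
L = r1·wrap1 + r2·wrap2 + 2·C·cosβ = 6·3.1098 + 7·3.1733 + 2·62.9921 = 166.8566

L=166.857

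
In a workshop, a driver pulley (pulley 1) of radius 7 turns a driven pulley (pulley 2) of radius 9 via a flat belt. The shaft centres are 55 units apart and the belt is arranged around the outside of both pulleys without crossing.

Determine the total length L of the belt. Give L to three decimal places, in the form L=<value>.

L=160.338

open belt: β = asin((r2−r1)/C) = asin(2/55) = 2.0839°
wrap1 = π − 2β = 175.8321°
wrap2 = π + 2β = 184.1679°
tangent length = C·cosβ = 54.9636
L = r1·wrap1 + r2·wrap2 + 2·C·cosβ = 7·3.0688 + 9·3.2143 + 2·54.9636 = 160.3382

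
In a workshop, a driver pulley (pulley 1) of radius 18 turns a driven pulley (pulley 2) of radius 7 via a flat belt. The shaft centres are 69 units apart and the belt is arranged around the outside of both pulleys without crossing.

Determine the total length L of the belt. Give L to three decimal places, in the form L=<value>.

L=218.297

open belt: β = asin((r2−r1)/C) = asin(-11/69) = -9.1732°
wrap1 = π − 2β = 198.3465°
wrap2 = π + 2β = 161.6535°
tangent length = C·cosβ = 68.1175
L = r1·wrap1 + r2·wrap2 + 2·C·cosβ = 18·3.4618 + 7·2.8214 + 2·68.1175 = 218.2972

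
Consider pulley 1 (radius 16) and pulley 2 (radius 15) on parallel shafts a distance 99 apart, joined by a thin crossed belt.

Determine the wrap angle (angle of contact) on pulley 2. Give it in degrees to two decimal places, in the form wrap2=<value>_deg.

wrap2=216.50_deg

crossed belt: β = asin((r1+r2)/C) = asin(31/99) = 18.2480°
wrap1 = wrap2 = π + 2β = 216.4961°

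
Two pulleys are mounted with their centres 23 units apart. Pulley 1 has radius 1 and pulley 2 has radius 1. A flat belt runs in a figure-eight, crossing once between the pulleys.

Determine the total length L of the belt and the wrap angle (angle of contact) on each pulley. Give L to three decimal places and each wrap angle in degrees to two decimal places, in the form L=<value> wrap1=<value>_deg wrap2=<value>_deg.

L=52.457 wrap1=189.98_deg wrap2=189.98_deg

crossed belt: β = asin((r1+r2)/C) = asin(2/23) = 4.9885°
wrap1 = wrap2 = π + 2β = 189.9771°
tangent length = C·cosβ = 22.9129
L = (r1+r2)·wrap + 2·C·cosβ = 2·3.3157 + 2·22.9129 = 52.4572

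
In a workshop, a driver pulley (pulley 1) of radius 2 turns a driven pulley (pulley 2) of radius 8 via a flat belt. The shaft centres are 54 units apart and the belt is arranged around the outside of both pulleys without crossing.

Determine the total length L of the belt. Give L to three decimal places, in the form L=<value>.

L=140.083

open belt: β = asin((r2−r1)/C) = asin(6/54) = 6.3794°
wrap1 = π − 2β = 167.2413°
wrap2 = π + 2β = 192.7587°
tangent length = C·cosβ = 53.6656
L = r1·wrap1 + r2·wrap2 + 2·C·cosβ = 2·2.9189 + 8·3.3643 + 2·53.6656 = 140.0833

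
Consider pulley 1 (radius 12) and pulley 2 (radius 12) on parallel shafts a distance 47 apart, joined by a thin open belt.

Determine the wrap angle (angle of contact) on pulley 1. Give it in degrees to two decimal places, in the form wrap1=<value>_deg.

wrap1=180.00_deg

open belt: β = asin((r2−r1)/C) = asin(0/47) = 0.0000°
wrap1 = π − 2β = 180.0000°
wrap2 = π + 2β = 180.0000°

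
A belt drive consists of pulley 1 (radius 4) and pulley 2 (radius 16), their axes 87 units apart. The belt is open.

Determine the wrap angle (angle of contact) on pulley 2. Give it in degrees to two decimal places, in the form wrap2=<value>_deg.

open belt: β = asin((r2−r1)/C) = asin(12/87) = 7.9281°
wrap1 = π − 2β = 164.1437°
wrap2 = π + 2β = 195.8563°

wrap2=195.86_deg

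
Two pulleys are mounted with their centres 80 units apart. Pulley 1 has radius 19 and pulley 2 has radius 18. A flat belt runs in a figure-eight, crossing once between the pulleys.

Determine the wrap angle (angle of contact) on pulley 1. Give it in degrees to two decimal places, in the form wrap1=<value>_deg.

wrap1=235.10_deg

crossed belt: β = asin((r1+r2)/C) = asin(37/80) = 27.5485°
wrap1 = wrap2 = π + 2β = 235.0971°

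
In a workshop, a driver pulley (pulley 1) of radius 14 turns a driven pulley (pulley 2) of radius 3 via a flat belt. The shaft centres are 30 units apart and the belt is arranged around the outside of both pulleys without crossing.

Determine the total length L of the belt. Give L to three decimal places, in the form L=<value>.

L=117.488

open belt: β = asin((r2−r1)/C) = asin(-11/30) = -21.5102°
wrap1 = π − 2β = 223.0204°
wrap2 = π + 2β = 136.9796°
tangent length = C·cosβ = 27.9106
L = r1·wrap1 + r2·wrap2 + 2·C·cosβ = 14·3.8924 + 3·2.3907 + 2·27.9106 = 117.4875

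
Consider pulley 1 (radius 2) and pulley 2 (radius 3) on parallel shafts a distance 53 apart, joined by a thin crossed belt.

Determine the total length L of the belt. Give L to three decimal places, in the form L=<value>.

L=122.180

crossed belt: β = asin((r1+r2)/C) = asin(5/53) = 5.4133°
wrap1 = wrap2 = π + 2β = 190.8266°
tangent length = C·cosβ = 52.7636
L = (r1+r2)·wrap + 2·C·cosβ = 5·3.3306 + 2·52.7636 = 122.1800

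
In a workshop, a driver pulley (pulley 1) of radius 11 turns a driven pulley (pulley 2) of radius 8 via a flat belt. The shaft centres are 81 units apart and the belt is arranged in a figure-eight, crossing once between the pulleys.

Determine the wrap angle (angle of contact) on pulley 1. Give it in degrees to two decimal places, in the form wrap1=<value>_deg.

wrap1=207.13_deg

crossed belt: β = asin((r1+r2)/C) = asin(19/81) = 13.5662°
wrap1 = wrap2 = π + 2β = 207.1323°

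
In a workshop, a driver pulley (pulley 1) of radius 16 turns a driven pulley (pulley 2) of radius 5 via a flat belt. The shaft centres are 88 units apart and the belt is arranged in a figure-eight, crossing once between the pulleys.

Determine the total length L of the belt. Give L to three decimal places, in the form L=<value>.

crossed belt: β = asin((r1+r2)/C) = asin(21/88) = 13.8061°
wrap1 = wrap2 = π + 2β = 207.6121°
tangent length = C·cosβ = 85.4576
L = (r1+r2)·wrap + 2·C·cosβ = 21·3.6235 + 2·85.4576 = 247.0090

L=247.009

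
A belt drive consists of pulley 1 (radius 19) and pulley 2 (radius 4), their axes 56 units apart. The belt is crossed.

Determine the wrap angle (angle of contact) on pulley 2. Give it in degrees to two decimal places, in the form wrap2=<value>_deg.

wrap2=228.50_deg

crossed belt: β = asin((r1+r2)/C) = asin(23/56) = 24.2497°
wrap1 = wrap2 = π + 2β = 228.4994°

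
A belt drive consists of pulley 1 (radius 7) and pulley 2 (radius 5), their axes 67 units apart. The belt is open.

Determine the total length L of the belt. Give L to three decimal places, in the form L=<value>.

open belt: β = asin((r2−r1)/C) = asin(-2/67) = -1.7106°
wrap1 = π − 2β = 183.4212°
wrap2 = π + 2β = 176.5788°
tangent length = C·cosβ = 66.9701
L = r1·wrap1 + r2·wrap2 + 2·C·cosβ = 7·3.2013 + 5·3.0819 + 2·66.9701 = 171.7588

L=171.759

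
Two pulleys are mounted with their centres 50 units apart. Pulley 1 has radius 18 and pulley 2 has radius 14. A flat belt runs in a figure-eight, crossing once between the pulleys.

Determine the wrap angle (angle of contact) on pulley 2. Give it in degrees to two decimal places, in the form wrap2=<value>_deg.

crossed belt: β = asin((r1+r2)/C) = asin(32/50) = 39.7918°
wrap1 = wrap2 = π + 2β = 259.5836°

wrap2=259.58_deg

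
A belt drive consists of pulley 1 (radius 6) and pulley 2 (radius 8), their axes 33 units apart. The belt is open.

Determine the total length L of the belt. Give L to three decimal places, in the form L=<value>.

L=110.104

open belt: β = asin((r2−r1)/C) = asin(2/33) = 3.4746°
wrap1 = π − 2β = 173.0508°
wrap2 = π + 2β = 186.9492°
tangent length = C·cosβ = 32.9393
L = r1·wrap1 + r2·wrap2 + 2·C·cosβ = 6·3.0203 + 8·3.2629 + 2·32.9393 = 110.1035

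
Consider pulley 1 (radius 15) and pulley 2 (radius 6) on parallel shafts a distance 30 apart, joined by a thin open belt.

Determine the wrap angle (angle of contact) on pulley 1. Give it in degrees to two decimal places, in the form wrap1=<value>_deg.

open belt: β = asin((r2−r1)/C) = asin(-9/30) = -17.4576°
wrap1 = π − 2β = 214.9152°
wrap2 = π + 2β = 145.0848°

wrap1=214.92_deg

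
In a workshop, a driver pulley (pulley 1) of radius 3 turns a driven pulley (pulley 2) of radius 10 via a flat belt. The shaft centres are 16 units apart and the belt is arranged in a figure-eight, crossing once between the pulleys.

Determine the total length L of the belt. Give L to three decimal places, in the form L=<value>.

L=84.155

crossed belt: β = asin((r1+r2)/C) = asin(13/16) = 54.3409°
wrap1 = wrap2 = π + 2β = 288.6818°
tangent length = C·cosβ = 9.3274
L = (r1+r2)·wrap + 2·C·cosβ = 13·5.0384 + 2·9.3274 = 84.1546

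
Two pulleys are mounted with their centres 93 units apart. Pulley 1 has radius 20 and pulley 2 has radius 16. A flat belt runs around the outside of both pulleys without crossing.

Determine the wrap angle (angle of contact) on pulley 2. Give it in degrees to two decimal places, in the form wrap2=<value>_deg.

open belt: β = asin((r2−r1)/C) = asin(-4/93) = -2.4651°
wrap1 = π − 2β = 184.9302°
wrap2 = π + 2β = 175.0698°

wrap2=175.07_deg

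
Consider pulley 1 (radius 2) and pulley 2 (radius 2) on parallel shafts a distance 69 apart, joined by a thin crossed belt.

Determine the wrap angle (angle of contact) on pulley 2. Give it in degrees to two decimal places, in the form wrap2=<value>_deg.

crossed belt: β = asin((r1+r2)/C) = asin(4/69) = 3.3234°
wrap1 = wrap2 = π + 2β = 186.6467°

wrap2=186.65_deg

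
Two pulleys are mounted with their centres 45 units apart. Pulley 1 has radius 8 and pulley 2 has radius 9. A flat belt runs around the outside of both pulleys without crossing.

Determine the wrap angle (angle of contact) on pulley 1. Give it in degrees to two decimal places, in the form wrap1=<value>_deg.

wrap1=177.45_deg

open belt: β = asin((r2−r1)/C) = asin(1/45) = 1.2733°
wrap1 = π − 2β = 177.4533°
wrap2 = π + 2β = 182.5467°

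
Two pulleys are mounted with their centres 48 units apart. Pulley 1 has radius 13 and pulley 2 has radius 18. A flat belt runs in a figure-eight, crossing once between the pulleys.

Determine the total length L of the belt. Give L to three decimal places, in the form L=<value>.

crossed belt: β = asin((r1+r2)/C) = asin(31/48) = 40.2282°
wrap1 = wrap2 = π + 2β = 260.4564°
tangent length = C·cosβ = 36.6470
L = (r1+r2)·wrap + 2·C·cosβ = 31·4.5458 + 2·36.6470 = 214.2144

L=214.214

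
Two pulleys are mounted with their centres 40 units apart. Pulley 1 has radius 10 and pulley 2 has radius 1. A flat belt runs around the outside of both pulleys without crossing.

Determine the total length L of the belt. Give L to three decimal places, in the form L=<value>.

open belt: β = asin((r2−r1)/C) = asin(-9/40) = -13.0029°
wrap1 = π − 2β = 206.0058°
wrap2 = π + 2β = 153.9942°
tangent length = C·cosβ = 38.9744
L = r1·wrap1 + r2·wrap2 + 2·C·cosβ = 10·3.5955 + 1·2.6877 + 2·38.9744 = 116.5912

L=116.591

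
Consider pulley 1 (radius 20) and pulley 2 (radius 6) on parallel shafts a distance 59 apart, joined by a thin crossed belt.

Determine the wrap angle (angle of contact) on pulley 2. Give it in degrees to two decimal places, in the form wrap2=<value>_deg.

wrap2=232.29_deg

crossed belt: β = asin((r1+r2)/C) = asin(26/59) = 26.1471°
wrap1 = wrap2 = π + 2β = 232.2943°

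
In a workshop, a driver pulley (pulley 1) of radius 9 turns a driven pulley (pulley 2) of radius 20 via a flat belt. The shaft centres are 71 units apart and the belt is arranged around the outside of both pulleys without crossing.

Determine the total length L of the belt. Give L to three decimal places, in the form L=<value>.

L=234.814

open belt: β = asin((r2−r1)/C) = asin(11/71) = 8.9127°
wrap1 = π − 2β = 162.1746°
wrap2 = π + 2β = 197.8254°
tangent length = C·cosβ = 70.1427
L = r1·wrap1 + r2·wrap2 + 2·C·cosβ = 9·2.8305 + 20·3.4527 + 2·70.1427 = 234.8138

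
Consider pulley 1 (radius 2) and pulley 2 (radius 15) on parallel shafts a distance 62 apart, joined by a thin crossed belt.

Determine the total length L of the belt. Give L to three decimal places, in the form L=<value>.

L=182.098

crossed belt: β = asin((r1+r2)/C) = asin(17/62) = 15.9140°
wrap1 = wrap2 = π + 2β = 211.8279°
tangent length = C·cosβ = 59.6238
L = (r1+r2)·wrap + 2·C·cosβ = 17·3.6971 + 2·59.6238 = 182.0983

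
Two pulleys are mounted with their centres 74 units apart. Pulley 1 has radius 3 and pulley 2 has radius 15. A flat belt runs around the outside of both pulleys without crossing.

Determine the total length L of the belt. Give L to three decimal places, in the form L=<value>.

L=206.499

open belt: β = asin((r2−r1)/C) = asin(12/74) = 9.3324°
wrap1 = π − 2β = 161.3352°
wrap2 = π + 2β = 198.6648°
tangent length = C·cosβ = 73.0205
L = r1·wrap1 + r2·wrap2 + 2·C·cosβ = 3·2.8158 + 15·3.4674 + 2·73.0205 = 206.4989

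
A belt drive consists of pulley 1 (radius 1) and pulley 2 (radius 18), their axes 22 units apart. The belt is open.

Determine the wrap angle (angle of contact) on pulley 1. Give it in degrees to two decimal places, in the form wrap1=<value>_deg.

open belt: β = asin((r2−r1)/C) = asin(17/22) = 50.5994°
wrap1 = π − 2β = 78.8011°
wrap2 = π + 2β = 281.1989°

wrap1=78.80_deg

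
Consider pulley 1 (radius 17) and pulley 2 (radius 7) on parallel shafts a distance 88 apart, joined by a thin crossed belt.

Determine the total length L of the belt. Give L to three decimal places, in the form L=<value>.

L=257.985

crossed belt: β = asin((r1+r2)/C) = asin(24/88) = 15.8266°
wrap1 = wrap2 = π + 2β = 211.6532°
tangent length = C·cosβ = 84.6640
L = (r1+r2)·wrap + 2·C·cosβ = 24·3.6940 + 2·84.6640 = 257.9852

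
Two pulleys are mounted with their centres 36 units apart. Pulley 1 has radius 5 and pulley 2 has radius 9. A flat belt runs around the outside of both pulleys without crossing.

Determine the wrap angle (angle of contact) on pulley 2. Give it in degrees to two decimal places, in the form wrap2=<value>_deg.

open belt: β = asin((r2−r1)/C) = asin(4/36) = 6.3794°
wrap1 = π − 2β = 167.2413°
wrap2 = π + 2β = 192.7587°

wrap2=192.76_deg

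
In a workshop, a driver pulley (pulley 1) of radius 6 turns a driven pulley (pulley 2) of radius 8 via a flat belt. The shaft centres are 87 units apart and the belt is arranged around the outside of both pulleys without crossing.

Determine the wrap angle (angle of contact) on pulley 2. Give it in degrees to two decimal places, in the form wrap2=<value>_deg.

open belt: β = asin((r2−r1)/C) = asin(2/87) = 1.3173°
wrap1 = π − 2β = 177.3655°
wrap2 = π + 2β = 182.6345°

wrap2=182.63_deg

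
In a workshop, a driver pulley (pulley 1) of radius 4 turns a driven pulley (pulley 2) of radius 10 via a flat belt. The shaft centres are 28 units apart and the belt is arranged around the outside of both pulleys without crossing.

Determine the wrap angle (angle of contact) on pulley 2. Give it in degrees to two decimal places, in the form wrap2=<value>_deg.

wrap2=204.75_deg

open belt: β = asin((r2−r1)/C) = asin(6/28) = 12.3736°
wrap1 = π − 2β = 155.2527°
wrap2 = π + 2β = 204.7473°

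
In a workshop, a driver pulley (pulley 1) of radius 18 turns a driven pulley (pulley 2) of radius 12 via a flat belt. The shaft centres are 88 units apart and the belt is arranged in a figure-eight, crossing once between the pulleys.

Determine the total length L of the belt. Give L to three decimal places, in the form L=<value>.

L=280.578

crossed belt: β = asin((r1+r2)/C) = asin(30/88) = 19.9323°
wrap1 = wrap2 = π + 2β = 219.8645°
tangent length = C·cosβ = 82.7285
L = (r1+r2)·wrap + 2·C·cosβ = 30·3.8374 + 2·82.7285 = 280.5777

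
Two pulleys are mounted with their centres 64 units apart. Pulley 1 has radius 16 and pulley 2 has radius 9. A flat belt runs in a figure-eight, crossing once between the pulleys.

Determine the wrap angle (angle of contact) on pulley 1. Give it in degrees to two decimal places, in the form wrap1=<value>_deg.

crossed belt: β = asin((r1+r2)/C) = asin(25/64) = 22.9934°
wrap1 = wrap2 = π + 2β = 225.9868°

wrap1=225.99_deg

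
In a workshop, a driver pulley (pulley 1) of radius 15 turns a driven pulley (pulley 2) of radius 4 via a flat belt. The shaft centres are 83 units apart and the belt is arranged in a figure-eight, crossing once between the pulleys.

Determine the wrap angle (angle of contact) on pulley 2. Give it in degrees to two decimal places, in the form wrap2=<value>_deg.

crossed belt: β = asin((r1+r2)/C) = asin(19/83) = 13.2332°
wrap1 = wrap2 = π + 2β = 206.4665°

wrap2=206.47_deg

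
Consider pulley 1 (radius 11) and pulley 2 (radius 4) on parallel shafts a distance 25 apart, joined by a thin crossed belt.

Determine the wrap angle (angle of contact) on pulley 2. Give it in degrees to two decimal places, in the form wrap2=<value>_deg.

wrap2=253.74_deg

crossed belt: β = asin((r1+r2)/C) = asin(15/25) = 36.8699°
wrap1 = wrap2 = π + 2β = 253.7398°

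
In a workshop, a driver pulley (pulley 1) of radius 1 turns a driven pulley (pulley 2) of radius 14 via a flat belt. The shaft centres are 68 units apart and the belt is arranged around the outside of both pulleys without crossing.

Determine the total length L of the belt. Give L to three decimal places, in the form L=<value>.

L=185.617

open belt: β = asin((r2−r1)/C) = asin(13/68) = 11.0214°
wrap1 = π − 2β = 157.9571°
wrap2 = π + 2β = 202.0429°
tangent length = C·cosβ = 66.7458
L = r1·wrap1 + r2·wrap2 + 2·C·cosβ = 1·2.7569 + 14·3.5263 + 2·66.7458 = 185.6168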